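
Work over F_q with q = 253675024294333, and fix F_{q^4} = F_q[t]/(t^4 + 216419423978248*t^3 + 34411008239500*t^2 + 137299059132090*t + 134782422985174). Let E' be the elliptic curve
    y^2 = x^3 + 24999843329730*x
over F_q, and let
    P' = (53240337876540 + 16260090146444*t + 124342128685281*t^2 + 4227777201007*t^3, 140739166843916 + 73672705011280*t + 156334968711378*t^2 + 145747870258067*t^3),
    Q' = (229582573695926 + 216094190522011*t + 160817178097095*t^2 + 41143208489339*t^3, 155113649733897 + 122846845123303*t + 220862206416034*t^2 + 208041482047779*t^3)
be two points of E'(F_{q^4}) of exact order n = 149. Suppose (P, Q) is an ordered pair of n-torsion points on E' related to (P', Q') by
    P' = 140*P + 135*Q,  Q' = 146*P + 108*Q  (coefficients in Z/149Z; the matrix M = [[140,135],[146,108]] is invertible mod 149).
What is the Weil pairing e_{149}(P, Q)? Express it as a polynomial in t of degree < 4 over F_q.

e_{149} is bilinear + alternating on E[149], so e_{149}(140*P + 135*Q, 146*P + 108*Q) = e_{149}(P,Q)^(140*108-135*146).
Hence e(P,Q) = e(P',Q')^{36} where 36 = 29^{-1} mod 149.
Double-and-add over 10010101: 8-1 doublings, 4-1 additions; each step l_{T,T}/v_{2T} or l_{T,P'}/v at Q'+S for random S.
Miller gives e_{149}(P',Q') = 75681166067938 + 209013109988152*t + 187829277946712*t^2 + 121197625963643*t^3 in F_{253675024294333^4}.
(75681166067938 + 209013109988152*t + 187829277946712*t^2 + 121197625963643*t^3)^{36} mod (253675024294333,f) = 59015356379946 + 28317910577894*t + 72535095115206*t^2 + 106170493216073*t^3.

59015356379946 + 28317910577894*t + 72535095115206*t^2 + 106170493216073*t^3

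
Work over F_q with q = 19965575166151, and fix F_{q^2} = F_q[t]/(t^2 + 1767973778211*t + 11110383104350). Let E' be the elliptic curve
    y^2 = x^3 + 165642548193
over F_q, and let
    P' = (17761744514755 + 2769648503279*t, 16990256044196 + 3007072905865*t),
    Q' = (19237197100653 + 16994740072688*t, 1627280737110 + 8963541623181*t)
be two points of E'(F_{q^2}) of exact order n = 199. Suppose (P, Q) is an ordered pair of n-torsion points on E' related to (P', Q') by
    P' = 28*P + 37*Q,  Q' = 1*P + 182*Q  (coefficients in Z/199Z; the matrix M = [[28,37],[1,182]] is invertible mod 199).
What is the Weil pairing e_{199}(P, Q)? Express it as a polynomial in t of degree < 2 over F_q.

9985959498235 + 11281251082725*t

e_{199}(aP+bQ,cP+dQ) = e_{199}(P,Q)^(ad-bc); with (a,b,c,d)=(28,37,1,182) this gives the det-199 law.
Inverting 84 mod 199: 154. Thus e_{199}(P,Q) = e(P',Q')^{154}.
Build f_{199,P'} and f_{199,Q'} via the 8-bit ladder of 199=11000111_2; evaluate at shifted divisors; quotient in F_{19965575166151^2}.
Miller gives e_{199}(P',Q') = 14745573567632 + 18271574171563*t in F_{19965575166151^2}.
Thus e_{199}(P,Q) = 9985959498235 + 11281251082725*t.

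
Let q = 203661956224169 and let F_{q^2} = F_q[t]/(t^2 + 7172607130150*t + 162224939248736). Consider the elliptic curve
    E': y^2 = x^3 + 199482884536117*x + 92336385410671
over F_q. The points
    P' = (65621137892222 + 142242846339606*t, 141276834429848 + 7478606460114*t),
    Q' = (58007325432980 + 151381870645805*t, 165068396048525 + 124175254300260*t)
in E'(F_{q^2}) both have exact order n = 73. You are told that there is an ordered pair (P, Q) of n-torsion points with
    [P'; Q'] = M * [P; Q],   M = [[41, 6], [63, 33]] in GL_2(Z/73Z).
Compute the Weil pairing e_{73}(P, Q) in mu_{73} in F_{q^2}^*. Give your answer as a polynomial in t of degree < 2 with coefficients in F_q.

5344908782389 + 170884178792148*t

Under M = [[41,6],[63,33]] in GL_2(Z/73), e_{73}(P',Q') = e_{73}(P,Q)^(41*33-6*63 mod 73).
41*33 - 6*63 = 975; reduced mod 73: det = 26, inverse 59.
Double-and-add over 1001001: 7-1 doublings, 3-1 additions; each step l_{T,T}/v_{2T} or l_{T,P'}/v at Q'+S for random S.
Result: e(P',Q') = 10195324983710 + 77580041794789*t.
e_{73}(P,Q) = (10195324983710 + 77580041794789*t)^{59} = 5344908782389 + 170884178792148*t.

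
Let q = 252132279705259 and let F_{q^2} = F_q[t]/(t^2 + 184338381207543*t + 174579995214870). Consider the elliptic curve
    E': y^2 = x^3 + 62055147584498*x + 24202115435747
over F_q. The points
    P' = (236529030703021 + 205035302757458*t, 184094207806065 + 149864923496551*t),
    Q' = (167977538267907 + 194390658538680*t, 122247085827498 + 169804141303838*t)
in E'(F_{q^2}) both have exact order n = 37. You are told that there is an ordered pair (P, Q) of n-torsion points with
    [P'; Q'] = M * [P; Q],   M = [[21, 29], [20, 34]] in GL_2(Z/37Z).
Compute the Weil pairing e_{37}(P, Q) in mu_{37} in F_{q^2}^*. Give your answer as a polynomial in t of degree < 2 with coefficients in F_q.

Alternating bilinearity on E[37] (values in mu_{37} in F_{252132279705259^2}) gives e(P',Q') = e(P,Q)^det(M).
So e_{37}(P,Q) = e_{37}(P',Q')^{29}, since 23*29 = 1 mod 37.
Double-and-add over 100101: 6-1 doublings, 3-1 additions; each step l_{T,T}/v_{2T} or l_{T,P'}/v at Q'+S for random S.
e_{37}(P',Q') = 248901794710795 + 193810158153773*t.
Thus e_{37}(P,Q) = 135770349313923 + 68333539324678*t.

135770349313923 + 68333539324678*t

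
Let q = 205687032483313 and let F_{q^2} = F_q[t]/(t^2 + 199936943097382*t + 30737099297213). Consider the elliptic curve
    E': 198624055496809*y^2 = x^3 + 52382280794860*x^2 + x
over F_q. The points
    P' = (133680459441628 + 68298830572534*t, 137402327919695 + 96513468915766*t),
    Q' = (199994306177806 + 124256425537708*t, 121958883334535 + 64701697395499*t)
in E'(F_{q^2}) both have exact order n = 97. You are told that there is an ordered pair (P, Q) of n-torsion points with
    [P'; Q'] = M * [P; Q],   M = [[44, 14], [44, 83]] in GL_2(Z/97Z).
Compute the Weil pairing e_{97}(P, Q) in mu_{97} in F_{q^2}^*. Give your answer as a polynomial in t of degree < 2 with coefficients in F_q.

The 97-Weil pairing on E[97] over F_{205687032483313} is alternating-bilinear: e_{97}(P',Q') = e_{97}(P,Q)^det(M).
det(M) mod 97 = 29; its inverse in (Z/97)^* is 87 (check: 29*87 mod 97 = 1).
Undo Montgomery via alpha=205655421633044, beta=55390459393675: (a',b')=(33794171390873,66203764066316) over F_{205687032483313}.
7-bit Miller (1100001) on E'/F_{205687032483313} with a'=33794171390873, b'=66203764066316: accumulate tangent/chord ratios at Q'+S and P'+S'.
e_{97}(P',Q') = 19442750698417 + 88079603607246*t.
Finally e_{97}(P,Q) = 36919969273674 + 38782758335266*t.

36919969273674 + 38782758335266*t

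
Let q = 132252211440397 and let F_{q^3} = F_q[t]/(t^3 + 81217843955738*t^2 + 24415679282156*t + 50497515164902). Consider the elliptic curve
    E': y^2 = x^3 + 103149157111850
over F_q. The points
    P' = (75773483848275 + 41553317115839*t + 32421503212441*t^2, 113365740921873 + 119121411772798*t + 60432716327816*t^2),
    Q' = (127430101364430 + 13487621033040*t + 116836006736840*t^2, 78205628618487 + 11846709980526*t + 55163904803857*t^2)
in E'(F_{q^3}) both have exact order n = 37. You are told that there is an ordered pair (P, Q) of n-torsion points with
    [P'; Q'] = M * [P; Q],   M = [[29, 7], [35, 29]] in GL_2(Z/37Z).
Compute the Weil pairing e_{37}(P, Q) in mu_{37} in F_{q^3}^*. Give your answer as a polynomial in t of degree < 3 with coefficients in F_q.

100358534051431 + 90564571766767*t + 130892381129827*t^2

e_{37}(aP+bQ,cP+dQ) = e_{37}(P,Q)^(ad-bc); with (a,b,c,d)=(29,7,35,29) this gives the det-37 law.
29*29 - 7*35 = 596; reduced mod 37: det = 4, inverse 28.
6-bit Miller (100101) on E'/F_{132252211440397} with a'=0, b'=103149157111850: accumulate tangent/chord ratios at Q'+S and P'+S'.
e_{37}(P',Q') = 105852986171464 + 65356810191367*t + 84735894705894*t^2.
Hence e(P,Q) = 100358534051431 + 90564571766767*t + 130892381129827*t^2 in F_{132252211440397^3}^*.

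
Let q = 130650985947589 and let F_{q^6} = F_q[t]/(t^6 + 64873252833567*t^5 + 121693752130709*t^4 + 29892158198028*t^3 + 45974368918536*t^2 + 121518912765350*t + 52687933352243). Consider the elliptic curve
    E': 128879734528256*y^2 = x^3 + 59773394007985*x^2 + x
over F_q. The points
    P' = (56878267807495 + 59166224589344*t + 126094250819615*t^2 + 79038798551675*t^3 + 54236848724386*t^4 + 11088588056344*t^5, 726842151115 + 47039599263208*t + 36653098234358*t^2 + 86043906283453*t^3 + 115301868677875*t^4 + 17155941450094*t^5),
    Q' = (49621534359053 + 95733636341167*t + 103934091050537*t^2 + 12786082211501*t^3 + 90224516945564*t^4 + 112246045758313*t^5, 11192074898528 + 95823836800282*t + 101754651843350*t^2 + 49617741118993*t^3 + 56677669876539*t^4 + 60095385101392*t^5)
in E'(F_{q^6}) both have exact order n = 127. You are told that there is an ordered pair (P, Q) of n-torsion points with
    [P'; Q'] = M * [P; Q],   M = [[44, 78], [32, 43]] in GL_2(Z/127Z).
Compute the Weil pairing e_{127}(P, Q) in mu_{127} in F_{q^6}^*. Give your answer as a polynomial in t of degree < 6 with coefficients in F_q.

104550316394164 + 113505681658119*t + 23923617388880*t^2 + 122303008921361*t^3 + 51086717460631*t^4 + 8345817255628*t^5

Under M = [[44,78],[32,43]] in GL_2(Z/127), e_{127}(P',Q') = e_{127}(P,Q)^(44*43-78*32 mod 127).
So e_{127}(P,Q) = e_{127}(P',Q')^{41}, since 31*41 = 1 mod 127.
Undo Montgomery via alpha=20731640369359, beta=51775614263029: (a',b')=(47528628534993,5010413073670) over F_{130650985947589}.
Miller loop for e_{127} over F_{130650985947589^6}: bits of 127 = 1111111; 6 double steps + 6 add steps, l/v at each.
So e_{127}(P',Q') = 38689425030829 + 47425958992913*t + 54800486053436*t^2 + 5325486101013*t^3 + 14477369767609*t^4 + 23185506768947*t^5.
(38689425030829 + 47425958992913*t + 54800486053436*t^2 + 5325486101013*t^3 + 14477369767609*t^4 + 23185506768947*t^5)^{41} mod (130650985947589,f) = 104550316394164 + 113505681658119*t + 23923617388880*t^2 + 122303008921361*t^3 + 51086717460631*t^4 + 8345817255628*t^5.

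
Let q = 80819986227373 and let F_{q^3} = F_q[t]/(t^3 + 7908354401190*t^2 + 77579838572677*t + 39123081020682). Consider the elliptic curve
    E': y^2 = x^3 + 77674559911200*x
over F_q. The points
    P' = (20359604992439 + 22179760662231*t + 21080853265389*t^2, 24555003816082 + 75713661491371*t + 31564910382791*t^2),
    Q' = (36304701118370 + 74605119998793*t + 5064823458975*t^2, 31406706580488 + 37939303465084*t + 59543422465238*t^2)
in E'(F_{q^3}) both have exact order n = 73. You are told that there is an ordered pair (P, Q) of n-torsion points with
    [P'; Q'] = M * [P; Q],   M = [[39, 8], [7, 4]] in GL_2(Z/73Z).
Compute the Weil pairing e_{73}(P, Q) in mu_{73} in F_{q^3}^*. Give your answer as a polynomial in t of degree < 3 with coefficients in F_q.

Since e_{73}(P,P)=e_{73}(Q,Q)=1 and e_{73}(Q,P)=e_{73}(P,Q)^{-1}, expanding e_{73}(39*P + 8*Q,7*P + 4*Q) leaves e(P,Q)^det(M).
So e_{73}(P,Q) = e_{73}(P',Q')^{46}, since 27*46 = 1 mod 73.
7-bit Miller (1001001) on E'/F_{80819986227373} with a'=77674559911200, b'=0: accumulate tangent/chord ratios at Q'+S and P'+S'.
Result: e(P',Q') = 74555028508045 + 53321246002039*t + 75362301063224*t^2.
(74555028508045 + 53321246002039*t + 75362301063224*t^2)^{46} mod (80819986227373,f) = 12211791002005 + 2212695208319*t + 79981084787319*t^2.

12211791002005 + 2212695208319*t + 79981084787319*t^2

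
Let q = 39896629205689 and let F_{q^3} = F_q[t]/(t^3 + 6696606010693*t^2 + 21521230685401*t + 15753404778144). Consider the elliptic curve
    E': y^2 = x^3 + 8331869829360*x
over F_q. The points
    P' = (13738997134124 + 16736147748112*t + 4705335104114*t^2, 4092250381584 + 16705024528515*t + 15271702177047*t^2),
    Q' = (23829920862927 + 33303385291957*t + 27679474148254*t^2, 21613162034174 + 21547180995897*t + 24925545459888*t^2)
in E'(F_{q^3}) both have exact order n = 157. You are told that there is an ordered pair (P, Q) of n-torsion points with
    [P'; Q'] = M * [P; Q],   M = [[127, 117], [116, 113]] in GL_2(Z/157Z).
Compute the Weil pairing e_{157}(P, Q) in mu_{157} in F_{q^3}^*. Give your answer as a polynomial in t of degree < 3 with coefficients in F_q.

30713407719977 + 5984255404150*t + 38957418082564*t^2

The 157-Weil pairing on E[157] over F_{39896629205689} is alternating-bilinear: e_{157}(P',Q') = e_{157}(P,Q)^det(M).
Hence e(P,Q) = e(P',Q')^{26} where 26 = 151^{-1} mod 157.
Build f_{157,P'} and f_{157,Q'} via the 8-bit ladder of 157=10011101_2; evaluate at shifted divisors; quotient in F_{39896629205689^3}.
So e_{157}(P',Q') = 34099504503254 + 39197857788747*t + 25185455378349*t^2.
Raise to 26: e(P,Q) = 30713407719977 + 5984255404150*t + 38957418082564*t^2 in mu_{157}.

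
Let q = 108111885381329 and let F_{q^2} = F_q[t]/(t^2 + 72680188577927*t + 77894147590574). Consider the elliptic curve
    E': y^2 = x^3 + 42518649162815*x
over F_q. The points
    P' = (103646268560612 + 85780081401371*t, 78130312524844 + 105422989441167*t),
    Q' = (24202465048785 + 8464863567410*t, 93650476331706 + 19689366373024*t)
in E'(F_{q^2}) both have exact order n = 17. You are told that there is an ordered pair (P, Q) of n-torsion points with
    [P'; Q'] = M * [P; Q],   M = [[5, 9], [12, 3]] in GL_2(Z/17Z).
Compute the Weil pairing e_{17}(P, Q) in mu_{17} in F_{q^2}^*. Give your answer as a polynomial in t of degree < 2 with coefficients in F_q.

Under M = [[5,9],[12,3]] in GL_2(Z/17), e_{17}(P',Q') = e_{17}(P,Q)^(5*3-9*12 mod 17).
So e_{17}(P,Q) = e_{17}(P',Q')^{2}, since 9*2 = 1 mod 17.
5-bit Miller (10001) on E'/F_{108111885381329} with a'=42518649162815, b'=0: accumulate tangent/chord ratios at Q'+S and P'+S'.
So e_{17}(P',Q') = 16636034905146 + 96069879582364*t.
(16636034905146 + 96069879582364*t)^{2} mod (108111885381329,f) = 51524928434459 + 29422766768125*t.

51524928434459 + 29422766768125*t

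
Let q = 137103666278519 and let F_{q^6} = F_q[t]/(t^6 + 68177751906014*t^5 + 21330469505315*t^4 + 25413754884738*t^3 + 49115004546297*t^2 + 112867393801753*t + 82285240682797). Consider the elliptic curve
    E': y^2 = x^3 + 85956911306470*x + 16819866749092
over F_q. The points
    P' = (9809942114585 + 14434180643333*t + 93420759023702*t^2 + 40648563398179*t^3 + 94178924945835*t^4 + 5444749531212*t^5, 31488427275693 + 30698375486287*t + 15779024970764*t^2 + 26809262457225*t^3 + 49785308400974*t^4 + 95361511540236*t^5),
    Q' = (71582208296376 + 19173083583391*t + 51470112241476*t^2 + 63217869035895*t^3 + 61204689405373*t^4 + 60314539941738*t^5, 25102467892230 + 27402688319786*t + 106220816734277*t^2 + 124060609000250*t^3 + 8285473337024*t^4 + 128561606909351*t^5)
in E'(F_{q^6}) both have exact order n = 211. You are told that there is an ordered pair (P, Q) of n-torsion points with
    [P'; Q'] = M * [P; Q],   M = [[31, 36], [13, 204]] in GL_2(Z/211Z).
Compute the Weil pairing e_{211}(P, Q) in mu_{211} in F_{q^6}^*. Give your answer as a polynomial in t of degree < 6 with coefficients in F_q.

Under M = [[31,36],[13,204]] in GL_2(Z/211), e_{211}(P',Q') = e_{211}(P,Q)^(31*204-36*13 mod 211).
31*204 - 36*13 = 5856; reduced mod 211: det = 159, inverse 142.
n = 211 = (11010011)_2 (8 bits, wt 5); accumulate f_{211,P'}(Q'+S)/f_{211,P'}(S) along the 7-step ladder.
Miller gives e_{211}(P',Q') = 11540529809034 + 20244616963686*t + 88272523880494*t^2 + 98823072098858*t^3 + 51878034128745*t^4 + 30820617739551*t^5 in F_{137103666278519^6}.
Raise to 142: e(P,Q) = 81476992639116 + 91597829437315*t + 79298254337881*t^2 + 51739679825832*t^3 + 115799912423730*t^4 + 136313051652103*t^5 in mu_{211}.

81476992639116 + 91597829437315*t + 79298254337881*t^2 + 51739679825832*t^3 + 115799912423730*t^4 + 136313051652103*t^5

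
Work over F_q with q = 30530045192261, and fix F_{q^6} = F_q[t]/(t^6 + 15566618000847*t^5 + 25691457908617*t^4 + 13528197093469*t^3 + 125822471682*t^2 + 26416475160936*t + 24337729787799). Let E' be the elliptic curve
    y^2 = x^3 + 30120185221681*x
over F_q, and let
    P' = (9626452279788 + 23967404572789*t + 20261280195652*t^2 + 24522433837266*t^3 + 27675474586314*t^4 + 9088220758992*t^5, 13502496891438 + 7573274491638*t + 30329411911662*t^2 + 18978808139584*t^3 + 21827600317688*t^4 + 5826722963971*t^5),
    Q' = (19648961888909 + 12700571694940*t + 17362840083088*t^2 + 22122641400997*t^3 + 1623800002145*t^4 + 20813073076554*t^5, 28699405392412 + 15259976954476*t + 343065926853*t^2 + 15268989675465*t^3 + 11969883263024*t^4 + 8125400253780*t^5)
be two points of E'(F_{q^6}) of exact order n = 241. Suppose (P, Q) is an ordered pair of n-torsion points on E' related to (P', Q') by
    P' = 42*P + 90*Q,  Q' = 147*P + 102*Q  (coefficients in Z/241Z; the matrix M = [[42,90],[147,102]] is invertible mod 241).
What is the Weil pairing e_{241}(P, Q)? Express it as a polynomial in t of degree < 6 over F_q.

Under M = [[42,90],[147,102]] in GL_2(Z/241), e_{241}(P',Q') = e_{241}(P,Q)^(42*102-90*147 mod 241).
det(M) mod 241 = 212; its inverse in (Z/241)^* is 108 (check: 212*108 mod 241 = 1).
n = 241 = (11110001)_2 (8 bits, wt 5); accumulate f_{241,P'}(Q'+S)/f_{241,P'}(S) along the 7-step ladder.
The quotient is 16930196669505 + 9847532832623*t + 1341708832627*t^2 + 3921123435457*t^3 + 1507232686608*t^4 + 25544054853893*t^5.
Hence e(P,Q) = 13368494020534 + 24428627803182*t + 10943977576033*t^2 + 6713514708611*t^3 + 13040153083038*t^4 + 24960888343410*t^5 in F_{30530045192261^6}^*.

13368494020534 + 24428627803182*t + 10943977576033*t^2 + 6713514708611*t^3 + 13040153083038*t^4 + 24960888343410*t^5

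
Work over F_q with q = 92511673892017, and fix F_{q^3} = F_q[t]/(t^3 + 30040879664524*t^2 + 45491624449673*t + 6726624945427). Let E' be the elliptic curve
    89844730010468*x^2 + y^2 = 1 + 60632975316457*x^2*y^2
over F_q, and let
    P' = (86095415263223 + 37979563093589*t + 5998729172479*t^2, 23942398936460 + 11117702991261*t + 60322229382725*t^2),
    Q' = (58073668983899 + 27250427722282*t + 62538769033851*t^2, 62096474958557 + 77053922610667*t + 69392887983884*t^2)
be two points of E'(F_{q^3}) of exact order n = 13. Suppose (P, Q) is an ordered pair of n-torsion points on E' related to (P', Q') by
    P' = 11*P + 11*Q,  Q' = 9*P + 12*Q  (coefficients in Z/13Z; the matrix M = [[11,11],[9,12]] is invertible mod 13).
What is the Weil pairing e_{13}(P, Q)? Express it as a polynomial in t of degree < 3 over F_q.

e_{13} is bilinear + alternating on E[13], so e_{13}(11*P + 11*Q, 9*P + 12*Q) = e_{13}(P,Q)^(11*12-11*9).
Inverting 7 mod 13: 2. Thus e_{13}(P,Q) = e(P',Q')^{2}.
Edwards->Montgomery: u=(1+y)/(1-y), v=u/x -> 20793749088970v^2=u^3+81067576350572u^2+u; then x_W=30430857146507u+71335454500496: y^2=x^3+38607076521849*x.
n = 13 = (1101)_2 (4 bits, wt 3); accumulate f_{13,P'}(Q'+S)/f_{13,P'}(S) along the 3-step ladder.
f_P(D_Q)/f_Q(D_P) = 73055476603934 + 72836339337031*t + 53685530724838*t^2.
e_{13}(P,Q) = (73055476603934 + 72836339337031*t + 53685530724838*t^2)^{2} = 33234832720884 + 63927629760833*t + 48651859349476*t^2.

33234832720884 + 63927629760833*t + 48651859349476*t^2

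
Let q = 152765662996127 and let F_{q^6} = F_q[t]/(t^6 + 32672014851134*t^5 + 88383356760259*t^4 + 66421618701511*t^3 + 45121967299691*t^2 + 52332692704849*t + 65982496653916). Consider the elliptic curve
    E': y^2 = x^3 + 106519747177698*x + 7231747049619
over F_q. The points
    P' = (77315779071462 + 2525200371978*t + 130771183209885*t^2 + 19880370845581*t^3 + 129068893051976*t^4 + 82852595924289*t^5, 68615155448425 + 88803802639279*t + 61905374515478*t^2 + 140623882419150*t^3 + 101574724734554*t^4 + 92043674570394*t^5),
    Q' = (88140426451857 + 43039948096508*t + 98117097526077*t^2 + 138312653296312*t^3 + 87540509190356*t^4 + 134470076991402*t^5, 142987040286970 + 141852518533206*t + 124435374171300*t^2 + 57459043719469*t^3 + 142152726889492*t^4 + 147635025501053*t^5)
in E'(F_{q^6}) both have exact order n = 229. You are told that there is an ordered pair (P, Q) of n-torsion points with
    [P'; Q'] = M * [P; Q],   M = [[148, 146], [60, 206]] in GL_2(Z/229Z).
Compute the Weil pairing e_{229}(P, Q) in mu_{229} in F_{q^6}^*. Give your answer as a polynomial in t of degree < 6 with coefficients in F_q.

Under M = [[148,146],[60,206]] in GL_2(Z/229), e_{229}(P',Q') = e_{229}(P,Q)^(148*206-146*60 mod 229).
148*206 - 146*60 = 21728; reduced mod 229: det = 202, inverse 212.
8-bit Miller (11100101) on E'/F_{152765662996127} with a'=106519747177698, b'=7231747049619: accumulate tangent/chord ratios at Q'+S and P'+S'.
e_{229}(P',Q') = 563266953945 + 133362638567395*t + 76046554373708*t^2 + 146101456697046*t^3 + 124770008177248*t^4 + 62249552434436*t^5.
Raise to 212: e(P,Q) = 142954599240541 + 11388852748514*t + 147079055448674*t^2 + 24451301294601*t^3 + 141398391884134*t^4 + 103153913984372*t^5 in mu_{229}.

142954599240541 + 11388852748514*t + 147079055448674*t^2 + 24451301294601*t^3 + 141398391884134*t^4 + 103153913984372*t^5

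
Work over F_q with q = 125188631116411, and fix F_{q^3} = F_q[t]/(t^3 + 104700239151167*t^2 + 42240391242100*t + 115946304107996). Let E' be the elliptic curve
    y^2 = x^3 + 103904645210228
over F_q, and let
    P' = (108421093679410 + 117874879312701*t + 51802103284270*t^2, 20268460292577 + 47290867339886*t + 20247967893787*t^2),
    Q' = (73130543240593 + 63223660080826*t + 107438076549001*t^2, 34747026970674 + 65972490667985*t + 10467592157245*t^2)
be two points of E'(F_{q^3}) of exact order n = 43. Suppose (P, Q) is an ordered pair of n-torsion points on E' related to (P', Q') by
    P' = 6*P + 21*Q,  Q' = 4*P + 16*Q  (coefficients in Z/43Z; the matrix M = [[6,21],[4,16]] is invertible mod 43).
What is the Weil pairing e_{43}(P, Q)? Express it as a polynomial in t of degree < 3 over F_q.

1397900717018 + 98246442591585*t + 49348707530038*t^2

Under M = [[6,21],[4,16]] in GL_2(Z/43), e_{43}(P',Q') = e_{43}(P,Q)^(6*16-21*4 mod 43).
So e_{43}(P,Q) = e_{43}(P',Q')^{18}, since 12*18 = 1 mod 43.
6-bit Miller (101011) on E'/F_{125188631116411} with a'=0, b'=103904645210228: accumulate tangent/chord ratios at Q'+S and P'+S'.
e_{43}(P',Q') = 35370219016583 + 72670272760341*t + 17595737256836*t^2.
(35370219016583 + 72670272760341*t + 17595737256836*t^2)^{18} mod (125188631116411,f) = 1397900717018 + 98246442591585*t + 49348707530038*t^2.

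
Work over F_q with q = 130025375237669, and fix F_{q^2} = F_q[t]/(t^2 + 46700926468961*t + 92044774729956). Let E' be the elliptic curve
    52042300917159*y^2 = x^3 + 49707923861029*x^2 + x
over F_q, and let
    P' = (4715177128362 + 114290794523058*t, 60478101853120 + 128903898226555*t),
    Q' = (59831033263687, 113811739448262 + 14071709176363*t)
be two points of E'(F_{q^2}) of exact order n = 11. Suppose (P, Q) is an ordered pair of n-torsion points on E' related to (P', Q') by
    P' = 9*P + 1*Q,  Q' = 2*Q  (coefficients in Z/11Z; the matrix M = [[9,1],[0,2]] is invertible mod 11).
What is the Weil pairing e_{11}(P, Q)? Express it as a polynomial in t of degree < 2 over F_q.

Under M = [[9,1],[0,2]] in GL_2(Z/11), e_{11}(P',Q') = e_{11}(P,Q)^(9*2-1*0 mod 11).
So e_{11}(P,Q) = e_{11}(P',Q')^{8}, since 7*8 = 1 mod 11.
Set x_W=43172152805927*u+90592236329697, y_W=43172152805927*v; then E': y_W^2=x_W^3+59474209814135*x_W+1018653749515.
n = 11 = (1011)_2 (4 bits, wt 3); accumulate f_{11,P'}(Q'+S)/f_{11,P'}(S) along the 3-step ladder.
f_P(D_Q)/f_Q(D_P) = 89885026074532 + 15718593953982*t.
Thus e_{11}(P,Q) = 18691888076787 + 84437819179837*t.

18691888076787 + 84437819179837*t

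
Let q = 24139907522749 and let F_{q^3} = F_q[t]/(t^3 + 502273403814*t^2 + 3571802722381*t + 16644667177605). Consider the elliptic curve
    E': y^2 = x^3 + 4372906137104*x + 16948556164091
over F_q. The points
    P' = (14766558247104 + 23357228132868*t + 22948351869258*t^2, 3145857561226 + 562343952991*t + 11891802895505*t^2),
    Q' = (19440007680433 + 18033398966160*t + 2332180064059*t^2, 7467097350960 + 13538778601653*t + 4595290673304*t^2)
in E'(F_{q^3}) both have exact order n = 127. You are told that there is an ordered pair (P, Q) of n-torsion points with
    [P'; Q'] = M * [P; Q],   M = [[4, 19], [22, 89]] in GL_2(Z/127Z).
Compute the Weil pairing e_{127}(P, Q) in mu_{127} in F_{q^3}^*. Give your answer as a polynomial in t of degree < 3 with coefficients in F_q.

e_{127}(aP+bQ,cP+dQ) = e_{127}(P,Q)^(ad-bc); with (a,b,c,d)=(4,19,22,89) this gives the det-127 law.
det(M) mod 127 = 65; its inverse in (Z/127)^* is 43 (check: 65*43 mod 127 = 1).
Double-and-add over 1111111: 7-1 doublings, 7-1 additions; each step l_{T,T}/v_{2T} or l_{T,P'}/v at Q'+S for random S.
Miller gives e_{127}(P',Q') = 21365546933392 + 4864093649733*t + 11144479458049*t^2 in F_{24139907522749^3}.
Thus e_{127}(P,Q) = 9510956187145 + 23572821142193*t + 15333792625699*t^2.

9510956187145 + 23572821142193*t + 15333792625699*t^2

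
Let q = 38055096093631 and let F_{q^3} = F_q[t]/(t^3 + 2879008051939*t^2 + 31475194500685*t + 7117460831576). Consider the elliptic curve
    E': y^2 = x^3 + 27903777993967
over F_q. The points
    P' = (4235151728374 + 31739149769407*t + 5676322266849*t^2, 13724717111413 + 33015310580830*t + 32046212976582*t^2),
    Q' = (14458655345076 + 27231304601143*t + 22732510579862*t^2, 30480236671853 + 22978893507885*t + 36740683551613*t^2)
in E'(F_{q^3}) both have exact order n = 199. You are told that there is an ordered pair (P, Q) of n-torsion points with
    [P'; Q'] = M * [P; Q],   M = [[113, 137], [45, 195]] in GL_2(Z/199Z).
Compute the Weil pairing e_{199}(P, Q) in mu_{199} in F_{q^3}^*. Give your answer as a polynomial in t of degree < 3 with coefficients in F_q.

18634114989921 + 36760462594475*t + 742542791912*t^2

e_{199}(aP+bQ,cP+dQ) = e_{199}(P,Q)^(ad-bc); with (a,b,c,d)=(113,137,45,195) this gives the det-199 law.
Hence e(P,Q) = e(P',Q')^{195} where 195 = 149^{-1} mod 199.
Run Miller on y^2=x^3+27903777993967 over F_{38055096093631}: ladder 11000111 (8 bits); e = f_P(D_Q)/f_Q(D_P).
e_{199}(P',Q') = 31506327524038 + 10913976844659*t + 17302237718533*t^2.
Raise to 195: e(P,Q) = 18634114989921 + 36760462594475*t + 742542791912*t^2 in mu_{199}.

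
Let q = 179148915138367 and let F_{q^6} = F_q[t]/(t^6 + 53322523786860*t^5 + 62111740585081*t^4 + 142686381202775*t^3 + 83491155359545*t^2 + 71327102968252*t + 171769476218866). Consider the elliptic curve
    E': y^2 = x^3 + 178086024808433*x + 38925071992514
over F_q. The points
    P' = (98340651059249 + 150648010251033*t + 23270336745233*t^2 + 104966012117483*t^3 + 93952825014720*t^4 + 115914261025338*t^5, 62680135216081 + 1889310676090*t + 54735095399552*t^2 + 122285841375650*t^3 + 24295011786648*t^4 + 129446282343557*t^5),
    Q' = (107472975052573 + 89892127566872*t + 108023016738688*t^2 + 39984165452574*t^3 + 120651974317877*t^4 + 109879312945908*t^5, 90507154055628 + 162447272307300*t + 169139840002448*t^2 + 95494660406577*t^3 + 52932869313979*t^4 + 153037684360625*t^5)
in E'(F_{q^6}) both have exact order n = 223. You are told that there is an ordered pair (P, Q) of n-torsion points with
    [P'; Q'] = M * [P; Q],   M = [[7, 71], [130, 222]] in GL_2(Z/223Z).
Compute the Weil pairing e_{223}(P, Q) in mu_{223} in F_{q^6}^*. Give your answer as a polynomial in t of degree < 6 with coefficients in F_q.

91511976795748 + 97607146545460*t + 158178890265676*t^2 + 26927393050816*t^3 + 51307480906259*t^4 + 78555434566077*t^5

Under M = [[7,71],[130,222]] in GL_2(Z/223), e_{223}(P',Q') = e_{223}(P,Q)^(7*222-71*130 mod 223).
Inverting 129 mod 223: 102. Thus e_{223}(P,Q) = e(P',Q')^{102}.
Double-and-add over 11011111: 8-1 doublings, 7-1 additions; each step l_{T,T}/v_{2T} or l_{T,P'}/v at Q'+S for random S.
f_P(D_Q)/f_Q(D_P) = 36479446146186 + 133511282094252*t + 63460169464223*t^2 + 104789116458581*t^3 + 9187177057653*t^4 + 31451205683020*t^5.
e_{223}(P,Q) = (36479446146186 + 133511282094252*t + 63460169464223*t^2 + 104789116458581*t^3 + 9187177057653*t^4 + 31451205683020*t^5)^{102} = 91511976795748 + 97607146545460*t + 158178890265676*t^2 + 26927393050816*t^3 + 51307480906259*t^4 + 78555434566077*t^5.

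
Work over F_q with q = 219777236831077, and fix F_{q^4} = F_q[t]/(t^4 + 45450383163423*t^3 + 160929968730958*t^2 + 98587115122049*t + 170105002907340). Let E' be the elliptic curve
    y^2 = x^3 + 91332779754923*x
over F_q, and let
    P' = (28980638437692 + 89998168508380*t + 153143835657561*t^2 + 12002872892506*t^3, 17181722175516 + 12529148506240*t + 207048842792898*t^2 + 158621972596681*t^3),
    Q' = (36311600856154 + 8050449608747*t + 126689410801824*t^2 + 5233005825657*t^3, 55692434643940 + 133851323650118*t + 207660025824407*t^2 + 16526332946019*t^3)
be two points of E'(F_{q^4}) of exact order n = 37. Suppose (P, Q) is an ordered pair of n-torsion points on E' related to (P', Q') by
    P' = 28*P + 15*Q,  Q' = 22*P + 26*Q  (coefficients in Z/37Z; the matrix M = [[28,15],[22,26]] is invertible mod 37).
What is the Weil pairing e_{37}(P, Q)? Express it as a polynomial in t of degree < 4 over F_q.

120889489814496 + 2188291848223*t + 17904862077808*t^2 + 151459039836907*t^3

Since e_{37}(P,P)=e_{37}(Q,Q)=1 and e_{37}(Q,P)=e_{37}(P,Q)^{-1}, expanding e_{37}(28*P + 15*Q,22*P + 26*Q) leaves e(P,Q)^det(M).
So e_{37}(P,Q) = e_{37}(P',Q')^{4}, since 28*4 = 1 mod 37.
Double-and-add over 100101: 6-1 doublings, 3-1 additions; each step l_{T,T}/v_{2T} or l_{T,P'}/v at Q'+S for random S.
e_{37}(P',Q') = 186252808725857 + 67564115435971*t + 26412666833782*t^2 + 194780291760086*t^3.
(186252808725857 + 67564115435971*t + 26412666833782*t^2 + 194780291760086*t^3)^{4} mod (219777236831077,f) = 120889489814496 + 2188291848223*t + 17904862077808*t^2 + 151459039836907*t^3.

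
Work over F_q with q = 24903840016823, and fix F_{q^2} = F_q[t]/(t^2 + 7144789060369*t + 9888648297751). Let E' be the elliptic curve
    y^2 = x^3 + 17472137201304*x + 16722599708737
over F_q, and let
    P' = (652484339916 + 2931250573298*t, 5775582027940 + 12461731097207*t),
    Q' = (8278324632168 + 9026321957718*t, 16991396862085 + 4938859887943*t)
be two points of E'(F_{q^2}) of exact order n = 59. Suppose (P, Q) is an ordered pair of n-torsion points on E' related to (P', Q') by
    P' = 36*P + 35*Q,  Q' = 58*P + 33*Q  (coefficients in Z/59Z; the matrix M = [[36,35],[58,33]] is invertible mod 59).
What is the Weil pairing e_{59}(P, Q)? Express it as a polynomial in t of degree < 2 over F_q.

4338835150526 + 7666728076547*t

e_{59}(aP+bQ,cP+dQ) = e_{59}(P,Q)^(ad-bc); with (a,b,c,d)=(36,35,58,33) this gives the det-59 law.
det M = 36*33 - 35*58 = -842 = 43 (mod 59); 43^{-1} = 11 (mod 59).
6-bit Miller (111011) on E'/F_{24903840016823} with a'=17472137201304, b'=16722599708737: accumulate tangent/chord ratios at Q'+S and P'+S'.
e_{59}(P',Q') = 3624838822904 + 4414414021242*t.
(3624838822904 + 4414414021242*t)^{11} mod (24903840016823,f) = 4338835150526 + 7666728076547*t.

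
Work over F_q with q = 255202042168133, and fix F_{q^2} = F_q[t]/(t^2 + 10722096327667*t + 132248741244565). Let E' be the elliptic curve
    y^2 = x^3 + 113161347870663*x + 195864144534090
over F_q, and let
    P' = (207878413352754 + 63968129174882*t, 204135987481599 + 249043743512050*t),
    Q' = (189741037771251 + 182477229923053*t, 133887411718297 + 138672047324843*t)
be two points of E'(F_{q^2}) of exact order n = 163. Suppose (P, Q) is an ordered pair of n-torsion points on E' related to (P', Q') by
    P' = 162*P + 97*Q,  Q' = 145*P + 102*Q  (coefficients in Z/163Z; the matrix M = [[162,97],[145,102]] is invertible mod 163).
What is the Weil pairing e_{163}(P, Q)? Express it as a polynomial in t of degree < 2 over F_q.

59836415922288 + 159375352732042*t

Since e_{163}(P,P)=e_{163}(Q,Q)=1 and e_{163}(Q,P)=e_{163}(P,Q)^{-1}, expanding e_{163}(162*P + 97*Q,145*P + 102*Q) leaves e(P,Q)^det(M).
det(M) mod 163 = 14; its inverse in (Z/163)^* is 35 (check: 14*35 mod 163 = 1).
8-bit Miller (10100011) on E'/F_{255202042168133} with a'=113161347870663, b'=195864144534090: accumulate tangent/chord ratios at Q'+S and P'+S'.
f_P(D_Q)/f_Q(D_P) = 242193351744952 + 252495808587923*t.
Raise to 35: e(P,Q) = 59836415922288 + 159375352732042*t in mu_{163}.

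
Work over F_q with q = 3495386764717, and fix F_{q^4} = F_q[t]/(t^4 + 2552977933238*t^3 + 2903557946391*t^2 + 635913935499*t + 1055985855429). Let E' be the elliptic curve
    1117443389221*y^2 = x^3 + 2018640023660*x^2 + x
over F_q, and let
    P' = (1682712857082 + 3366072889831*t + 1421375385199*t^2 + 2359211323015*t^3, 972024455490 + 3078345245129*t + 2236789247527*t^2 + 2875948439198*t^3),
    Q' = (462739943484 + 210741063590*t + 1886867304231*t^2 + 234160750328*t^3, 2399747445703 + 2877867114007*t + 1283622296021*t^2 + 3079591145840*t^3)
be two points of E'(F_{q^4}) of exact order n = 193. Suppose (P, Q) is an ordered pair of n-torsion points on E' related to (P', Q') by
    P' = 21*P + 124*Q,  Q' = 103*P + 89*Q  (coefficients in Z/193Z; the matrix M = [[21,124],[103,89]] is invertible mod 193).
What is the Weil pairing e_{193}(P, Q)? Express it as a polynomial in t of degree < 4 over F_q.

e_{193} is bilinear + alternating on E[193], so e_{193}(21*P + 124*Q, 103*P + 89*Q) = e_{193}(P,Q)^(21*89-124*103).
det(M) mod 193 = 98; its inverse in (Z/193)^* is 65 (check: 98*65 mod 193 = 1).
(x,y)|->(321168060652x+682051644798,321168060652y) sends E' to y^2=x^3+2048958675086*x+611972095841.
Miller loop for e_{193} over F_{3495386764717^4}: bits of 193 = 11000001; 7 double steps + 2 add steps, l/v at each.
So e_{193}(P',Q') = 2743003748239 + 57857996000*t + 3128347437897*t^2 + 2018138922812*t^3.
(2743003748239 + 57857996000*t + 3128347437897*t^2 + 2018138922812*t^3)^{65} mod (3495386764717,f) = 426308077119 + 2988971418405*t + 2086774779342*t^2 + 1323515013252*t^3.

426308077119 + 2988971418405*t + 2086774779342*t^2 + 1323515013252*t^3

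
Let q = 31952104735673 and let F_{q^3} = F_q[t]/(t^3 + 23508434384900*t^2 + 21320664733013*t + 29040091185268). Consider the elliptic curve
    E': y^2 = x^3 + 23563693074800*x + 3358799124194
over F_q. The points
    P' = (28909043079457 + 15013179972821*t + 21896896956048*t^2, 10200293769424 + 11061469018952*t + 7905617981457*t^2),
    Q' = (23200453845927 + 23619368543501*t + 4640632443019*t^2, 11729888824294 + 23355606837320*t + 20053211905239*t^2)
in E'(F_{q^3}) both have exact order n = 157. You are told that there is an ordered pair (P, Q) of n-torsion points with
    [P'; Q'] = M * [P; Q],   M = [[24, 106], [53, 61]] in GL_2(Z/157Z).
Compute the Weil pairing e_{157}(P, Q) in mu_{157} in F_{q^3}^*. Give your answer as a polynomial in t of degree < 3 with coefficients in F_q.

e_{157}(aP+bQ,cP+dQ) = e_{157}(P,Q)^(ad-bc); with (a,b,c,d)=(24,106,53,61) this gives the det-157 law.
24*61 - 106*53 = -4154; reduced mod 157: det = 85, inverse 133.
Double-and-add over 10011101: 8-1 doublings, 5-1 additions; each step l_{T,T}/v_{2T} or l_{T,P'}/v at Q'+S for random S.
Result: e(P',Q') = 23058935378461 + 23973615759001*t + 3544222659835*t^2.
Hence e(P,Q) = 27014944249680 + 17854974274384*t + 31863328809754*t^2 in F_{31952104735673^3}^*.

27014944249680 + 17854974274384*t + 31863328809754*t^2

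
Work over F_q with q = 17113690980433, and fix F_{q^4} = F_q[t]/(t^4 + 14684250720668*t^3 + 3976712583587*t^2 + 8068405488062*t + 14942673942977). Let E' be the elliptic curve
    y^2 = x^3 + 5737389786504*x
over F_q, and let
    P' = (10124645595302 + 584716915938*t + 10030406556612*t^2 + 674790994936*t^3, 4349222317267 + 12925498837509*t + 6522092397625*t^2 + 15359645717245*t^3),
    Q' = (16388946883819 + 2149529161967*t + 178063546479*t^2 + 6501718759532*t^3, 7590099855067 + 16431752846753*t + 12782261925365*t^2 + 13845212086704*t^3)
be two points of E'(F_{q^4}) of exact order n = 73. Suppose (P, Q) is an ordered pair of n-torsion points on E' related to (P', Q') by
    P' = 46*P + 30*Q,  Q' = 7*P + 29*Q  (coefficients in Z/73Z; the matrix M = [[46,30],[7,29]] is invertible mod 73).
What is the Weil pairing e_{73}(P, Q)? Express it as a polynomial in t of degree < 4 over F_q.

2033564142670 + 6722631220981*t + 8746692186159*t^2 + 4160527982979*t^3

Under M = [[46,30],[7,29]] in GL_2(Z/73), e_{73}(P',Q') = e_{73}(P,Q)^(46*29-30*7 mod 73).
det(M) mod 73 = 29; its inverse in (Z/73)^* is 68 (check: 29*68 mod 73 = 1).
7-bit Miller (1001001) on E'/F_{17113690980433} with a'=5737389786504, b'=0: accumulate tangent/chord ratios at Q'+S and P'+S'.
e_{73}(P',Q') = 2253231542528 + 16289930049345*t + 2921056413415*t^2 + 6078250157155*t^3.
Raise to 68: e(P,Q) = 2033564142670 + 6722631220981*t + 8746692186159*t^2 + 4160527982979*t^3 in mu_{73}.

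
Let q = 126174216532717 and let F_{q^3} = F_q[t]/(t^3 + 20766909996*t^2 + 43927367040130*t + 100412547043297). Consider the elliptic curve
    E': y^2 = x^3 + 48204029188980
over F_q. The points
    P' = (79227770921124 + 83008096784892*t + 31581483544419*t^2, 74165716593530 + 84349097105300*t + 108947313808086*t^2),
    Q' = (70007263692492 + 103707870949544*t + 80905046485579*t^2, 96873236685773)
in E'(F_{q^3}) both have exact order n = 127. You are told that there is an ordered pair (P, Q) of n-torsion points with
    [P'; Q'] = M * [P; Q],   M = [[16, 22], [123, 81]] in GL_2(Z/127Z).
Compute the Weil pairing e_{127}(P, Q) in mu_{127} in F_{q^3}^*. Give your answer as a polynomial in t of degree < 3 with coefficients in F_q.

99652005305760 + 62582830160343*t + 14021279316889*t^2

The 127-Weil pairing on E[127] over F_{126174216532717} is alternating-bilinear: e_{127}(P',Q') = e_{127}(P,Q)^det(M).
Hence e(P,Q) = e(P',Q')^{39} where 39 = 114^{-1} mod 127.
Run Miller on y^2=x^3+48204029188980 over F_{126174216532717}: ladder 1111111 (7 bits); e = f_P(D_Q)/f_Q(D_P).
Miller gives e_{127}(P',Q') = 31819542770753 + 112927317099697*t + 61001593555588*t^2 in F_{126174216532717^3}.
Finally e_{127}(P,Q) = 99652005305760 + 62582830160343*t + 14021279316889*t^2.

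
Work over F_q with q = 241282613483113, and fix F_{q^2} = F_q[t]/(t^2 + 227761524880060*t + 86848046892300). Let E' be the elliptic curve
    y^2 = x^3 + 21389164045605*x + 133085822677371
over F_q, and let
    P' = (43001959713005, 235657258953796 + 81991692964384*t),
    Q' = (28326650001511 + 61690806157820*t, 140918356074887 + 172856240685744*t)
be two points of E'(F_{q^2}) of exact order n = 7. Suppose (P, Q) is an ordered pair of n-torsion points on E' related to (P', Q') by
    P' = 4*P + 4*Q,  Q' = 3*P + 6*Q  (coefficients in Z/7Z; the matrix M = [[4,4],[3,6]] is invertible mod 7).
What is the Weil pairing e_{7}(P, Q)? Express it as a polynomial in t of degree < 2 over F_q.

146200770250958 + 14862490382591*t

e_{7}(aP+bQ,cP+dQ) = e_{7}(P,Q)^(ad-bc); with (a,b,c,d)=(4,4,3,6) this gives the det-7 law.
Inverting 5 mod 7: 3. Thus e_{7}(P,Q) = e(P',Q')^{3}.
Miller loop for e_{7} over F_{241282613483113^2}: bits of 7 = 111; 2 double steps + 2 add steps, l/v at each.
The quotient is 67468986461989 + 222763683728374*t.
Hence e(P,Q) = 146200770250958 + 14862490382591*t in F_{241282613483113^2}^*.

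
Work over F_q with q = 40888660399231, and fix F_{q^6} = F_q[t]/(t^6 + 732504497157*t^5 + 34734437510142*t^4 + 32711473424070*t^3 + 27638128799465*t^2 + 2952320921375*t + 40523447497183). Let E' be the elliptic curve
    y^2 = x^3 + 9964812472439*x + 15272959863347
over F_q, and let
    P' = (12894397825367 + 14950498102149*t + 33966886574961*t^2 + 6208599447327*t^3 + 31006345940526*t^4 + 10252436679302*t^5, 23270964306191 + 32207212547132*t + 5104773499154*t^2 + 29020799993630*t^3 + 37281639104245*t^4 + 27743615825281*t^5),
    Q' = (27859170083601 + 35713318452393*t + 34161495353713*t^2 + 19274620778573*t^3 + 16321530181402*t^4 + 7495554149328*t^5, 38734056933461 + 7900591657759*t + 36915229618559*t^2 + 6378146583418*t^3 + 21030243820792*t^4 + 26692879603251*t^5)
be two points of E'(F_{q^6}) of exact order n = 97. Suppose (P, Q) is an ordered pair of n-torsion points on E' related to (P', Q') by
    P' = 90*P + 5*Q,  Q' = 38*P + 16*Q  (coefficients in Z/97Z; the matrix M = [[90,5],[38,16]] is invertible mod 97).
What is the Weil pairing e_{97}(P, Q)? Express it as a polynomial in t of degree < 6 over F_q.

Since e_{97}(P,P)=e_{97}(Q,Q)=1 and e_{97}(Q,P)=e_{97}(P,Q)^{-1}, expanding e_{97}(90*P + 5*Q,38*P + 16*Q) leaves e(P,Q)^det(M).
det(M) mod 97 = 86; its inverse in (Z/97)^* is 44 (check: 86*44 mod 97 = 1).
Run Miller on y^2=x^3+9964812472439*x+15272959863347 over F_{40888660399231}: ladder 1100001 (7 bits); e = f_P(D_Q)/f_Q(D_P).
The quotient is 3445721083103 + 26267088665967*t + 21421515583499*t^2 + 19835914031872*t^3 + 40558538331966*t^4 + 37736132032399*t^5.
Raise to 44: e(P,Q) = 22228653221698 + 9404875256082*t + 15550089060373*t^2 + 36740882980006*t^3 + 35813498239391*t^4 + 16484228608034*t^5 in mu_{97}.

22228653221698 + 9404875256082*t + 15550089060373*t^2 + 36740882980006*t^3 + 35813498239391*t^4 + 16484228608034*t^5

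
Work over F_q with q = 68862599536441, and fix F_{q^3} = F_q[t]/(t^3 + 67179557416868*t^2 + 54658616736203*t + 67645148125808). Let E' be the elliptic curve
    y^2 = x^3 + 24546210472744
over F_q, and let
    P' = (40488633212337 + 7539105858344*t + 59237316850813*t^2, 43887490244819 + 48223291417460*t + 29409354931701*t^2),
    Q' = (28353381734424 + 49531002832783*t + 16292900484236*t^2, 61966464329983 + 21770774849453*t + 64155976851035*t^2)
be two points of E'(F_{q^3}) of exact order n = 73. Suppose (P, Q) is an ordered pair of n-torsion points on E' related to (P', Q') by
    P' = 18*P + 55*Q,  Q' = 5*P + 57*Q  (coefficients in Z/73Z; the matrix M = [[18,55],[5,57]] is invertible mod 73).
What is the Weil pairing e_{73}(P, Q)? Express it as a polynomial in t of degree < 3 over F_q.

49873189750864 + 23377800127272*t + 29293323829247*t^2

Alternating bilinearity on E[73] (values in mu_{73} in F_{68862599536441^3}) gives e(P',Q') = e(P,Q)^det(M).
Inverting 21 mod 73: 7. Thus e_{73}(P,Q) = e(P',Q')^{7}.
Run Miller on y^2=x^3+24546210472744 over F_{68862599536441}: ladder 1001001 (7 bits); e = f_P(D_Q)/f_Q(D_P).
f_P(D_Q)/f_Q(D_P) = 286348912283 + 50759288440307*t + 46985981017101*t^2.
Thus e_{73}(P,Q) = 49873189750864 + 23377800127272*t + 29293323829247*t^2.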